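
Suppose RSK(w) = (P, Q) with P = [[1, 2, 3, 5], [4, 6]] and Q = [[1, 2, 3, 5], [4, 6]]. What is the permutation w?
1 2 4 3 6 5

Reverse RSK: for i = n, n-1, ..., 1, locate i in Q, remove the corresponding corner cell from P, and reverse-bump its entry up through P; the value ejected from row 1 is w(i).

So w = 1 2 4 3 6 5.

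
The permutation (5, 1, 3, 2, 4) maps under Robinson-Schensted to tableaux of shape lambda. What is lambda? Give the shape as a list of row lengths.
RSK row insertion gives P = [[1, 2, 4], [3], [5]], which has shape [3, 1, 1].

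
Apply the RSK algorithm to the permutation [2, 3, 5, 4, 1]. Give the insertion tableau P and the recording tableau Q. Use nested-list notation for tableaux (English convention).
Insert each entry of the permutation into P by Schensted row insertion, recording in Q the position of each new cell.

Insert 2: appended to row 1. P = [[2]].
Insert 3: appended to row 1. P = [[2, 3]].
Insert 5: appended to row 1. P = [[2, 3, 5]].
Insert 4: 4 bumps 5 from row 1; 5 starts row 2. P = [[2, 3, 4], [5]].
Insert 1: 1 bumps 2 from row 1; 2 bumps 5 from row 2; 5 starts row 3. P = [[1, 3, 4], [2], [5]].

So P = [[1, 3, 4], [2], [5]], Q = [[1, 2, 3], [4], [5]].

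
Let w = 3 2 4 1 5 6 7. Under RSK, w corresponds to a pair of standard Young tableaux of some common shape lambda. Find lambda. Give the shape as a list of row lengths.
Row-insert each entry into an empty tableau.

After inserting 3: P = [[3]].
After inserting 2: P = [[2], [3]].
After inserting 4: P = [[2, 4], [3]].
After inserting 1: P = [[1, 4], [2], [3]].
After inserting 5: P = [[1, 4, 5], [2], [3]].
After inserting 6: P = [[1, 4, 5, 6], [2], [3]].
After inserting 7: P = [[1, 4, 5, 6, 7], [2], [3]].

The final insertion tableau P = [[1, 4, 5, 6, 7], [2], [3]] has shape [5, 1, 1].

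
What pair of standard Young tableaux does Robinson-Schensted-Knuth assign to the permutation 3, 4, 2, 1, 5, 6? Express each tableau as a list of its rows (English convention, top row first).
Insert each entry of the permutation into P by Schensted row insertion, recording in Q the position of each new cell.

Insert 3: appended to row 1. P = [[3]].
Insert 4: appended to row 1. P = [[3, 4]].
Insert 2: 2 bumps 3 from row 1; 3 starts row 2. P = [[2, 4], [3]].
Insert 1: 1 bumps 2 from row 1; 2 bumps 3 from row 2; 3 starts row 3. P = [[1, 4], [2], [3]].
Insert 5: appended to row 1. P = [[1, 4, 5], [2], [3]].
Insert 6: appended to row 1. P = [[1, 4, 5, 6], [2], [3]].

So P = [[1, 4, 5, 6], [2], [3]], Q = [[1, 2, 5, 6], [3], [4]].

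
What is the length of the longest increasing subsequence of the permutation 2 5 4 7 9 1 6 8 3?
4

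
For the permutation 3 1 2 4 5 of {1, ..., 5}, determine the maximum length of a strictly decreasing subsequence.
2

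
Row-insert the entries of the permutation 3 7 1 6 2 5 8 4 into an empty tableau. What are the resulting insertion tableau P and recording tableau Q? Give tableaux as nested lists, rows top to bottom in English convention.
Insert each entry of the permutation into P by Schensted row insertion, recording in Q the position of each new cell.

Insert 3: appended to row 1. P = [[3]], Q = [[1]].
Insert 7: appended to row 1. P = [[3, 7]], Q = [[1, 2]].
Insert 1: 1 bumps 3 from row 1; 3 starts row 2. P = [[1, 7], [3]], Q = [[1, 2], [3]].
Insert 6: 6 bumps 7 from row 1; 7 appends to row 2. P = [[1, 6], [3, 7]], Q = [[1, 2], [3, 4]].
Insert 2: 2 bumps 6 from row 1; 6 bumps 7 from row 2; 7 starts row 3. P = [[1, 2], [3, 6], [7]], Q = [[1, 2], [3, 4], [5]].
Insert 5: appended to row 1. P = [[1, 2, 5], [3, 6], [7]], Q = [[1, 2, 6], [3, 4], [5]].
Insert 8: appended to row 1. P = [[1, 2, 5, 8], [3, 6], [7]], Q = [[1, 2, 6, 7], [3, 4], [5]].
Insert 4: 4 bumps 5 from row 1; 5 bumps 6 from row 2; 6 bumps 7 from row 3; 7 starts row 4. P = [[1, 2, 4, 8], [3, 5], [6], [7]], Q = [[1, 2, 6, 7], [3, 4], [5], [8]].

So P = [[1, 2, 4, 8], [3, 5], [6], [7]], Q = [[1, 2, 6, 7], [3, 4], [5], [8]].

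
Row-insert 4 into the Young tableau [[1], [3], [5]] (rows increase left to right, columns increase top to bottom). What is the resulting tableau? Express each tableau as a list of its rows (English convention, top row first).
4 is larger than every entry of row 1, so it is appended to row 1. The new tableau is [[1, 4], [3], [5]].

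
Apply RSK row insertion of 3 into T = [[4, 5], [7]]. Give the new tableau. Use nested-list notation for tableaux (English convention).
In row 1, 3 replaces 4 (the leftmost entry greater than 3); 4 is bumped to row 2. In row 2, 4 replaces 7 (the leftmost entry greater than 4); 7 is bumped to row 3. 7 starts a new row 3. The new tableau is [[3, 5], [4], [7]].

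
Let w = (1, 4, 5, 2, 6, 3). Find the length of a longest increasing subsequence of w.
4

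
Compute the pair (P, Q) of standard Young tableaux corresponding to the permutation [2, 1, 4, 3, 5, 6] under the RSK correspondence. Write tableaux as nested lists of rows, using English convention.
Insert each entry of the permutation into P by Schensted row insertion, recording in Q the position of each new cell.

Insert 2: appended to row 1. P = [[2]].
Insert 1: 1 bumps 2 from row 1; 2 starts row 2. P = [[1], [2]].
Insert 4: appended to row 1. P = [[1, 4], [2]].
Insert 3: 3 bumps 4 from row 1; 4 appends to row 2. P = [[1, 3], [2, 4]].
Insert 5: appended to row 1. P = [[1, 3, 5], [2, 4]].
Insert 6: appended to row 1. P = [[1, 3, 5, 6], [2, 4]].

So P = [[1, 3, 5, 6], [2, 4]], Q = [[1, 3, 5, 6], [2, 4]].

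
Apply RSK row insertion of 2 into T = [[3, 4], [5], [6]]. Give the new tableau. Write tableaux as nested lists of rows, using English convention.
In row 1, 2 replaces 3 (the leftmost entry greater than 2); 3 is bumped to row 2. In row 2, 3 replaces 5 (the leftmost entry greater than 3); 5 is bumped to row 3. In row 3, 5 replaces 6 (the leftmost entry greater than 5); 6 is bumped to row 4. 6 starts a new row 4. The new tableau is [[2, 4], [3], [5], [6]].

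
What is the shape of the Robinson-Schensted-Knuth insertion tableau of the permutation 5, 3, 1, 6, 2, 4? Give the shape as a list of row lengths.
Row-insert each entry into an empty tableau.

After inserting 5: P = [[5]].
After inserting 3: P = [[3], [5]].
After inserting 1: P = [[1], [3], [5]].
After inserting 6: P = [[1, 6], [3], [5]].
After inserting 2: P = [[1, 2], [3, 6], [5]].
After inserting 4: P = [[1, 2, 4], [3, 6], [5]].

The final insertion tableau P = [[1, 2, 4], [3, 6], [5]] has shape [3, 2, 1].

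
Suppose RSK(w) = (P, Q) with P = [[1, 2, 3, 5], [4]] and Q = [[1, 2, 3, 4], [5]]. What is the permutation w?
1 2 4 5 3

Reverse the RSK construction: for i from n down to 1, find the cell of Q containing i, remove the entry at that cell from P, and reverse-bump it up through P; the value ejected from row 1 is w(i).

Step i=5: Q has 5 at row 2, column 1; remove 4 from row 2 of P and reverse-bump: 4 enters row 1 and ejects 3. So w(5) = 3. P is now [[1, 2, 4, 5]].
Step i=4: Q has 4 at row 1, column 4; remove that cell from P, ejecting 5. So w(4) = 5. P is now [[1, 2, 4]].
Step i=3: Q has 3 at row 1, column 3; remove that cell from P, ejecting 4. So w(3) = 4. P is now [[1, 2]].
Step i=2: Q has 2 at row 1, column 2; remove that cell from P, ejecting 2. So w(2) = 2. P is now [[1]].
Step i=1: Q has 1 at row 1, column 1; remove that cell from P, ejecting 1. So w(1) = 1. P is now [].

So w = 1 2 4 5 3.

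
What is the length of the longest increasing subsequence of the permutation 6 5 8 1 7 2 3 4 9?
5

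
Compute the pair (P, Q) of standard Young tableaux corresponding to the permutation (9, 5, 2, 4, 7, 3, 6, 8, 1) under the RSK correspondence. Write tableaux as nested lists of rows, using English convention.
P = [[1, 3, 6, 8], [2, 7], [4], [5], [9]], Q = [[1, 4, 5, 8], [2, 7], [3], [6], [9]]

Insert each entry of the permutation into P by Schensted row insertion, recording in Q the position of each new cell.

Insert 9: appended to row 1. P = [[9]].
Insert 5: 5 bumps 9 from row 1; 9 starts row 2. P = [[5], [9]].
Insert 2: 2 bumps 5 from row 1; 5 bumps 9 from row 2; 9 starts row 3. P = [[2], [5], [9]].
Insert 4: appended to row 1. P = [[2, 4], [5], [9]].
Insert 7: appended to row 1. P = [[2, 4, 7], [5], [9]].
Insert 3: 3 bumps 4 from row 1; 4 bumps 5 from row 2; 5 bumps 9 from row 3; 9 starts row 4. P = [[2, 3, 7], [4], [5], [9]].
Insert 6: 6 bumps 7 from row 1; 7 appends to row 2. P = [[2, 3, 6], [4, 7], [5], [9]].
Insert 8: appended to row 1. P = [[2, 3, 6, 8], [4, 7], [5], [9]].
Insert 1: 1 bumps 2 from row 1; 2 bumps 4 from row 2; 4 bumps 5 from row 3; 5 bumps 9 from row 4; 9 starts row 5. P = [[1, 3, 6, 8], [2, 7], [4], [5], [9]].

So P = [[1, 3, 6, 8], [2, 7], [4], [5], [9]], Q = [[1, 4, 5, 8], [2, 7], [3], [6], [9]].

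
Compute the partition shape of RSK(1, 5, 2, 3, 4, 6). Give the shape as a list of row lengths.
[5, 1]

Row-insert each entry into an empty tableau.

After inserting 1: P = [[1]].
After inserting 5: P = [[1, 5]].
After inserting 2: P = [[1, 2], [5]].
After inserting 3: P = [[1, 2, 3], [5]].
After inserting 4: P = [[1, 2, 3, 4], [5]].
After inserting 6: P = [[1, 2, 3, 4, 6], [5]].

The final insertion tableau P = [[1, 2, 3, 4, 6], [5]] has shape [5, 1].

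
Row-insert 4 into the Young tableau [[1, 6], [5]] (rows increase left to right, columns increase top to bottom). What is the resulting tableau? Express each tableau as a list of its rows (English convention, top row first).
[[1, 4], [5, 6]]

In row 1, 4 replaces 6 (the leftmost entry greater than 4); 6 is bumped to row 2. 6 is appended to row 2. The new tableau is [[1, 4], [5, 6]].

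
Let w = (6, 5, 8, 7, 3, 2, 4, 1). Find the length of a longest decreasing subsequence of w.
5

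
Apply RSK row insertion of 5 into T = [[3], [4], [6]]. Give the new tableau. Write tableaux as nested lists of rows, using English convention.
[[3, 5], [4], [6]]

5 is larger than every entry of row 1, so it is appended to row 1. The new tableau is [[3, 5], [4], [6]].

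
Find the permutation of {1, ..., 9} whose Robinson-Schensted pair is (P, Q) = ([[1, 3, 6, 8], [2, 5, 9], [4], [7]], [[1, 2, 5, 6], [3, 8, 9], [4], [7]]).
Reverse RSK: for i = n, n-1, ..., 1, locate i in Q, remove the corresponding corner cell from P, and reverse-bump its entry up through P; the value ejected from row 1 is w(i).

So w = 4 7 5 2 6 9 1 3 8.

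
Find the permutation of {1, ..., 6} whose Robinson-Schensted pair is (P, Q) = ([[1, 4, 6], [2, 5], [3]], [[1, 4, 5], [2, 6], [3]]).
3 2 1 5 6 4

Reverse the RSK construction: for i from n down to 1, find the cell of Q containing i, remove the entry at that cell from P, and reverse-bump it up through P; the value ejected from row 1 is w(i).

Step i=6: Q has 6 at row 2, column 2; remove 5 from row 2 of P and reverse-bump: 5 enters row 1 and ejects 4. So w(6) = 4. P is now [[1, 5, 6], [2], [3]].
Step i=5: Q has 5 at row 1, column 3; remove that cell from P, ejecting 6. So w(5) = 6. P is now [[1, 5], [2], [3]].
Step i=4: Q has 4 at row 1, column 2; remove that cell from P, ejecting 5. So w(4) = 5. P is now [[1], [2], [3]].
Step i=3: Q has 3 at row 3, column 1; remove 3 from row 3 of P and reverse-bump: 3 enters row 2 and ejects 2; 2 enters row 1 and ejects 1. So w(3) = 1. P is now [[2], [3]].
Step i=2: Q has 2 at row 2, column 1; remove 3 from row 2 of P and reverse-bump: 3 enters row 1 and ejects 2. So w(2) = 2. P is now [[3]].
Step i=1: Q has 1 at row 1, column 1; remove that cell from P, ejecting 3. So w(1) = 3. P is now [].

So w = 3 2 1 5 6 4.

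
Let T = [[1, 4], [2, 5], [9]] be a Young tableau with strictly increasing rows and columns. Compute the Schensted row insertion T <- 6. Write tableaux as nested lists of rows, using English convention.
[[1, 4, 6], [2, 5], [9]]

6 is larger than every entry of row 1, so it is appended to row 1. The new tableau is [[1, 4, 6], [2, 5], [9]].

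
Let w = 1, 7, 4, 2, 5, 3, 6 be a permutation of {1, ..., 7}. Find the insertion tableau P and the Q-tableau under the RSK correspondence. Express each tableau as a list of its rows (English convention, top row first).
P = [[1, 2, 3, 6], [4, 5], [7]], Q = [[1, 2, 5, 7], [3, 6], [4]]

Insert each entry of the permutation into P by Schensted row insertion, recording in Q the position of each new cell.

Insert 1: appended to row 1. P = [[1]].
Insert 7: appended to row 1. P = [[1, 7]].
Insert 4: 4 bumps 7 from row 1; 7 starts row 2. P = [[1, 4], [7]].
Insert 2: 2 bumps 4 from row 1; 4 bumps 7 from row 2; 7 starts row 3. P = [[1, 2], [4], [7]].
Insert 5: appended to row 1. P = [[1, 2, 5], [4], [7]].
Insert 3: 3 bumps 5 from row 1; 5 appends to row 2. P = [[1, 2, 3], [4, 5], [7]].
Insert 6: appended to row 1. P = [[1, 2, 3, 6], [4, 5], [7]].

So P = [[1, 2, 3, 6], [4, 5], [7]], Q = [[1, 2, 5, 7], [3, 6], [4]].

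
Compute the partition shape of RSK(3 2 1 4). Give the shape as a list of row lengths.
[2, 1, 1]

Row-insert each entry into an empty tableau.

After inserting 3: P = [[3]].
After inserting 2: P = [[2], [3]].
After inserting 1: P = [[1], [2], [3]].
After inserting 4: P = [[1, 4], [2], [3]].

The final insertion tableau P = [[1, 4], [2], [3]] has shape [2, 1, 1].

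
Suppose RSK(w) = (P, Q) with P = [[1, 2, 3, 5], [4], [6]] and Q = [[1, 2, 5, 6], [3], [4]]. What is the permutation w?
Reverse the RSK construction: for i from n down to 1, find the cell of Q containing i, remove the entry at that cell from P, and reverse-bump it up through P; the value ejected from row 1 is w(i).

Step i=6: Q has 6 at row 1, column 4; remove that cell from P, ejecting 5. So w(6) = 5. P is now [[1, 2, 3], [4], [6]].
Step i=5: Q has 5 at row 1, column 3; remove that cell from P, ejecting 3. So w(5) = 3. P is now [[1, 2], [4], [6]].
Step i=4: Q has 4 at row 3, column 1; remove 6 from row 3 of P and reverse-bump: 6 enters row 2 and ejects 4; 4 enters row 1 and ejects 2. So w(4) = 2. P is now [[1, 4], [6]].
Step i=3: Q has 3 at row 2, column 1; remove 6 from row 2 of P and reverse-bump: 6 enters row 1 and ejects 4. So w(3) = 4. P is now [[1, 6]].
Step i=2: Q has 2 at row 1, column 2; remove that cell from P, ejecting 6. So w(2) = 6. P is now [[1]].
Step i=1: Q has 1 at row 1, column 1; remove that cell from P, ejecting 1. So w(1) = 1. P is now [].

So w = 1 6 4 2 3 5.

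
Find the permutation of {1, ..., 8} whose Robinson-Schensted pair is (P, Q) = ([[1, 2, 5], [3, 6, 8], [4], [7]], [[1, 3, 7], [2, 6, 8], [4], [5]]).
Reverse the RSK construction: for i from n down to 1, find the cell of Q containing i, remove the entry at that cell from P, and reverse-bump it up through P; the value ejected from row 1 is w(i).

Step i=8: Q has 8 at row 2, column 3; remove 8 from row 2 of P and reverse-bump: 8 enters row 1 and ejects 5. So w(8) = 5. P is now [[1, 2, 8], [3, 6], [4], [7]].
Step i=7: Q has 7 at row 1, column 3; remove that cell from P, ejecting 8. So w(7) = 8. P is now [[1, 2], [3, 6], [4], [7]].
Step i=6: Q has 6 at row 2, column 2; remove 6 from row 2 of P and reverse-bump: 6 enters row 1 and ejects 2. So w(6) = 2. P is now [[1, 6], [3], [4], [7]].
Step i=5: Q has 5 at row 4, column 1; remove 7 from row 4 of P and reverse-bump: 7 enters row 3 and ejects 4; 4 enters row 2 and ejects 3; 3 enters row 1 and ejects 1. So w(5) = 1. P is now [[3, 6], [4], [7]].
Step i=4: Q has 4 at row 3, column 1; remove 7 from row 3 of P and reverse-bump: 7 enters row 2 and ejects 4; 4 enters row 1 and ejects 3. So w(4) = 3. P is now [[4, 6], [7]].
Step i=3: Q has 3 at row 1, column 2; remove that cell from P, ejecting 6. So w(3) = 6. P is now [[4], [7]].
Step i=2: Q has 2 at row 2, column 1; remove 7 from row 2 of P and reverse-bump: 7 enters row 1 and ejects 4. So w(2) = 4. P is now [[7]].
Step i=1: Q has 1 at row 1, column 1; remove that cell from P, ejecting 7. So w(1) = 7. P is now [].

So w = 7 4 6 3 1 2 8 5.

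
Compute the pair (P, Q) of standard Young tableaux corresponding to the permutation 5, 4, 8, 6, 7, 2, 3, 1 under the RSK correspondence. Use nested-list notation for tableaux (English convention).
Insert each entry of the permutation into P by Schensted row insertion, recording in Q the position of each new cell.

Insert 5: appended to row 1. P = [[5]].
Insert 4: 4 bumps 5 from row 1; 5 starts row 2. P = [[4], [5]].
Insert 8: appended to row 1. P = [[4, 8], [5]].
Insert 6: 6 bumps 8 from row 1; 8 appends to row 2. P = [[4, 6], [5, 8]].
Insert 7: appended to row 1. P = [[4, 6, 7], [5, 8]].
Insert 2: 2 bumps 4 from row 1; 4 bumps 5 from row 2; 5 starts row 3. P = [[2, 6, 7], [4, 8], [5]].
Insert 3: 3 bumps 6 from row 1; 6 bumps 8 from row 2; 8 appends to row 3. P = [[2, 3, 7], [4, 6], [5, 8]].
Insert 1: 1 bumps 2 from row 1; 2 bumps 4 from row 2; 4 bumps 5 from row 3; 5 starts row 4. P = [[1, 3, 7], [2, 6], [4, 8], [5]].

So P = [[1, 3, 7], [2, 6], [4, 8], [5]], Q = [[1, 3, 5], [2, 4], [6, 7], [8]].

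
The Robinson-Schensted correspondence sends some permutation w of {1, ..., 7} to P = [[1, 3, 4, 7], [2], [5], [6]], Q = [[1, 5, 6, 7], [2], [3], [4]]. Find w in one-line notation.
Reverse the RSK construction: for i from n down to 1, find the cell of Q containing i, remove the entry at that cell from P, and reverse-bump it up through P; the value ejected from row 1 is w(i).

Step i=7: Q has 7 at row 1, column 4; remove that cell from P, ejecting 7. So w(7) = 7. P is now [[1, 3, 4], [2], [5], [6]].
Step i=6: Q has 6 at row 1, column 3; remove that cell from P, ejecting 4. So w(6) = 4. P is now [[1, 3], [2], [5], [6]].
Step i=5: Q has 5 at row 1, column 2; remove that cell from P, ejecting 3. So w(5) = 3. P is now [[1], [2], [5], [6]].
Step i=4: Q has 4 at row 4, column 1; remove 6 from row 4 of P and reverse-bump: 6 enters row 3 and ejects 5; 5 enters row 2 and ejects 2; 2 enters row 1 and ejects 1. So w(4) = 1. P is now [[2], [5], [6]].
Step i=3: Q has 3 at row 3, column 1; remove 6 from row 3 of P and reverse-bump: 6 enters row 2 and ejects 5; 5 enters row 1 and ejects 2. So w(3) = 2. P is now [[5], [6]].
Step i=2: Q has 2 at row 2, column 1; remove 6 from row 2 of P and reverse-bump: 6 enters row 1 and ejects 5. So w(2) = 5. P is now [[6]].
Step i=1: Q has 1 at row 1, column 1; remove that cell from P, ejecting 6. So w(1) = 6. P is now [].

So w = 6 5 2 1 3 4 7.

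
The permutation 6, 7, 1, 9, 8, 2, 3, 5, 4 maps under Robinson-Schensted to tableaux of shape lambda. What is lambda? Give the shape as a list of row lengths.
Row-insert each entry into an empty tableau.

After inserting 6: P = [[6]].
After inserting 7: P = [[6, 7]].
After inserting 1: P = [[1, 7], [6]].
After inserting 9: P = [[1, 7, 9], [6]].
After inserting 8: P = [[1, 7, 8], [6, 9]].
After inserting 2: P = [[1, 2, 8], [6, 7], [9]].
After inserting 3: P = [[1, 2, 3], [6, 7, 8], [9]].
After inserting 5: P = [[1, 2, 3, 5], [6, 7, 8], [9]].
After inserting 4: P = [[1, 2, 3, 4], [5, 7, 8], [6], [9]].

The final insertion tableau P = [[1, 2, 3, 4], [5, 7, 8], [6], [9]] has shape [4, 3, 1, 1].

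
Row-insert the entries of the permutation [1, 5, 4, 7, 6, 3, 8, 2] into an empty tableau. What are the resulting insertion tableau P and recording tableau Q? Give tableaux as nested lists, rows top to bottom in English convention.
P = [[1, 2, 6, 8], [3, 7], [4], [5]], Q = [[1, 2, 4, 7], [3, 5], [6], [8]]

Insert each entry of the permutation into P by Schensted row insertion, recording in Q the position of each new cell.

Insert 1: appended to row 1. P = [[1]], Q = [[1]].
Insert 5: appended to row 1. P = [[1, 5]], Q = [[1, 2]].
Insert 4: 4 bumps 5 from row 1; 5 starts row 2. P = [[1, 4], [5]], Q = [[1, 2], [3]].
Insert 7: appended to row 1. P = [[1, 4, 7], [5]], Q = [[1, 2, 4], [3]].
Insert 6: 6 bumps 7 from row 1; 7 appends to row 2. P = [[1, 4, 6], [5, 7]], Q = [[1, 2, 4], [3, 5]].
Insert 3: 3 bumps 4 from row 1; 4 bumps 5 from row 2; 5 starts row 3. P = [[1, 3, 6], [4, 7], [5]], Q = [[1, 2, 4], [3, 5], [6]].
Insert 8: appended to row 1. P = [[1, 3, 6, 8], [4, 7], [5]], Q = [[1, 2, 4, 7], [3, 5], [6]].
Insert 2: 2 bumps 3 from row 1; 3 bumps 4 from row 2; 4 bumps 5 from row 3; 5 starts row 4. P = [[1, 2, 6, 8], [3, 7], [4], [5]], Q = [[1, 2, 4, 7], [3, 5], [6], [8]].

So P = [[1, 2, 6, 8], [3, 7], [4], [5]], Q = [[1, 2, 4, 7], [3, 5], [6], [8]].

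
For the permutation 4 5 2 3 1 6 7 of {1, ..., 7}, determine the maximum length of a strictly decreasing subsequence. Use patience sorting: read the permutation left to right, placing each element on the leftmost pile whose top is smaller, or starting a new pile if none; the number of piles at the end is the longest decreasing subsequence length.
3

4: new pile. tops = [4]
5: onto pile 1 (replacing 4). tops = [5]
2: new pile. tops = [5, 2]
3: onto pile 2 (replacing 2). tops = [5, 3]
1: new pile. tops = [5, 3, 1]
6: onto pile 1 (replacing 5). tops = [6, 3, 1]
7: onto pile 1 (replacing 6). tops = [7, 3, 1]

3 piles, so the longest decreasing subsequence has length 3.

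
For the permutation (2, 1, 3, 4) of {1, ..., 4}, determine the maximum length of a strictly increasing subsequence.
3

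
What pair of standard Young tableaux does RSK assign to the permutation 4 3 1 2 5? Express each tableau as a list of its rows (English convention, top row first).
P = [[1, 2, 5], [3], [4]], Q = [[1, 4, 5], [2], [3]]

Insert each entry of the permutation into P by Schensted row insertion, recording in Q the position of each new cell.

Insert 4: appended to row 1. P = [[4]].
Insert 3: 3 bumps 4 from row 1; 4 starts row 2. P = [[3], [4]].
Insert 1: 1 bumps 3 from row 1; 3 bumps 4 from row 2; 4 starts row 3. P = [[1], [3], [4]].
Insert 2: appended to row 1. P = [[1, 2], [3], [4]].
Insert 5: appended to row 1. P = [[1, 2, 5], [3], [4]].

So P = [[1, 2, 5], [3], [4]], Q = [[1, 4, 5], [2], [3]].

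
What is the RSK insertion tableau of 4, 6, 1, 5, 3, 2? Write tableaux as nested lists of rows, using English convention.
P = [[1, 2], [3, 5], [4], [6]]

Insert 4: appended to row 1. P = [[4]].
Insert 6: appended to row 1. P = [[4, 6]].
Insert 1: 1 bumps 4 from row 1; 4 starts row 2. P = [[1, 6], [4]].
Insert 5: 5 bumps 6 from row 1; 6 appends to row 2. P = [[1, 5], [4, 6]].
Insert 3: 3 bumps 5 from row 1; 5 bumps 6 from row 2; 6 starts row 3. P = [[1, 3], [4, 5], [6]].
Insert 2: 2 bumps 3 from row 1; 3 bumps 4 from row 2; 4 bumps 6 from row 3; 6 starts row 4. P = [[1, 2], [3, 5], [4], [6]].

So P = [[1, 2], [3, 5], [4], [6]].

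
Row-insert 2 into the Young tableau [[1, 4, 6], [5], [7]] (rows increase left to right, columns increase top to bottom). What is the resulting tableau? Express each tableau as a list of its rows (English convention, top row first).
In row 1, 2 replaces 4 (the leftmost entry greater than 2); 4 is bumped to row 2. In row 2, 4 replaces 5 (the leftmost entry greater than 4); 5 is bumped to row 3. In row 3, 5 replaces 7 (the leftmost entry greater than 5); 7 is bumped to row 4. 7 starts a new row 4. The new tableau is [[1, 2, 6], [4], [5], [7]].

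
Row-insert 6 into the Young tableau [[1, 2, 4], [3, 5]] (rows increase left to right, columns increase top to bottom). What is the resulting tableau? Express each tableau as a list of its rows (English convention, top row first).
[[1, 2, 4, 6], [3, 5]]

6 is larger than every entry of row 1, so it is appended to row 1. The new tableau is [[1, 2, 4, 6], [3, 5]].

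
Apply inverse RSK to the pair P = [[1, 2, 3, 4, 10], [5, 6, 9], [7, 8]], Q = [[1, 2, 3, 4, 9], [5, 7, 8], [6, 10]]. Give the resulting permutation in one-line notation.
Reverse the RSK construction: for i from n down to 1, find the cell of Q containing i, remove the entry at that cell from P, and reverse-bump it up through P; the value ejected from row 1 is w(i).

Step i=10: Q has 10 at row 3, column 2; remove 8 from row 3 of P and reverse-bump: 8 enters row 2 and ejects 6; 6 enters row 1 and ejects 4. So w(10) = 4. P is now [[1, 2, 3, 6, 10], [5, 8, 9], [7]].
Step i=9: Q has 9 at row 1, column 5; remove that cell from P, ejecting 10. So w(9) = 10. P is now [[1, 2, 3, 6], [5, 8, 9], [7]].
Step i=8: Q has 8 at row 2, column 3; remove 9 from row 2 of P and reverse-bump: 9 enters row 1 and ejects 6. So w(8) = 6. P is now [[1, 2, 3, 9], [5, 8], [7]].
Step i=7: Q has 7 at row 2, column 2; remove 8 from row 2 of P and reverse-bump: 8 enters row 1 and ejects 3. So w(7) = 3. P is now [[1, 2, 8, 9], [5], [7]].
Step i=6: Q has 6 at row 3, column 1; remove 7 from row 3 of P and reverse-bump: 7 enters row 2 and ejects 5; 5 enters row 1 and ejects 2. So w(6) = 2. P is now [[1, 5, 8, 9], [7]].
Step i=5: Q has 5 at row 2, column 1; remove 7 from row 2 of P and reverse-bump: 7 enters row 1 and ejects 5. So w(5) = 5. P is now [[1, 7, 8, 9]].
Step i=4: Q has 4 at row 1, column 4; remove that cell from P, ejecting 9. So w(4) = 9. P is now [[1, 7, 8]].
Step i=3: Q has 3 at row 1, column 3; remove that cell from P, ejecting 8. So w(3) = 8. P is now [[1, 7]].
Step i=2: Q has 2 at row 1, column 2; remove that cell from P, ejecting 7. So w(2) = 7. P is now [[1]].
Step i=1: Q has 1 at row 1, column 1; remove that cell from P, ejecting 1. So w(1) = 1. P is now [].

So w = 1 7 8 9 5 2 3 6 10 4.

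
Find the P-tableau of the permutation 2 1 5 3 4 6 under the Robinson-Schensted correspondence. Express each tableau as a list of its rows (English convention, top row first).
Insert 2: appended to row 1. P = [[2]].
Insert 1: 1 bumps 2 from row 1; 2 starts row 2. P = [[1], [2]].
Insert 5: appended to row 1. P = [[1, 5], [2]].
Insert 3: 3 bumps 5 from row 1; 5 appends to row 2. P = [[1, 3], [2, 5]].
Insert 4: appended to row 1. P = [[1, 3, 4], [2, 5]].
Insert 6: appended to row 1. P = [[1, 3, 4, 6], [2, 5]].

So P = [[1, 3, 4, 6], [2, 5]].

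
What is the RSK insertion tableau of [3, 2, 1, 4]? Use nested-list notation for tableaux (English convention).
P = [[1, 4], [2], [3]]

Insert 3: appended to row 1. P = [[3]].
Insert 2: 2 bumps 3 from row 1; 3 starts row 2. P = [[2], [3]].
Insert 1: 1 bumps 2 from row 1; 2 bumps 3 from row 2; 3 starts row 3. P = [[1], [2], [3]].
Insert 4: appended to row 1. P = [[1, 4], [2], [3]].

So P = [[1, 4], [2], [3]].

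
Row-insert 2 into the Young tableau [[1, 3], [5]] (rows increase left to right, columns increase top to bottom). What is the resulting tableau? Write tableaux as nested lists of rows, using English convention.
[[1, 2], [3], [5]]

In row 1, 2 replaces 3 (the leftmost entry greater than 2); 3 is bumped to row 2. In row 2, 3 replaces 5 (the leftmost entry greater than 3); 5 is bumped to row 3. 5 starts a new row 3. The new tableau is [[1, 2], [3], [5]].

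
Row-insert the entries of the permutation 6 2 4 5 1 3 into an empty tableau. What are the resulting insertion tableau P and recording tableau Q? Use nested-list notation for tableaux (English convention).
P = [[1, 3, 5], [2, 4], [6]], Q = [[1, 3, 4], [2, 6], [5]]

Insert each entry of the permutation into P by Schensted row insertion, recording in Q the position of each new cell.

Insert 6: appended to row 1. P = [[6]], Q = [[1]].
Insert 2: 2 bumps 6 from row 1; 6 starts row 2. P = [[2], [6]], Q = [[1], [2]].
Insert 4: appended to row 1. P = [[2, 4], [6]], Q = [[1, 3], [2]].
Insert 5: appended to row 1. P = [[2, 4, 5], [6]], Q = [[1, 3, 4], [2]].
Insert 1: 1 bumps 2 from row 1; 2 bumps 6 from row 2; 6 starts row 3. P = [[1, 4, 5], [2], [6]], Q = [[1, 3, 4], [2], [5]].
Insert 3: 3 bumps 4 from row 1; 4 appends to row 2. P = [[1, 3, 5], [2, 4], [6]], Q = [[1, 3, 4], [2, 6], [5]].

So P = [[1, 3, 5], [2, 4], [6]], Q = [[1, 3, 4], [2, 6], [5]].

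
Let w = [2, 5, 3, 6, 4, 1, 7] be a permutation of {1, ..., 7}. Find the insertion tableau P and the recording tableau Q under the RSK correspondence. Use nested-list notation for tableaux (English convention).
P = [[1, 3, 4, 7], [2, 6], [5]], Q = [[1, 2, 4, 7], [3, 5], [6]]

Insert each entry of the permutation into P by Schensted row insertion, recording in Q the position of each new cell.

Insert 2: appended to row 1. P = [[2]].
Insert 5: appended to row 1. P = [[2, 5]].
Insert 3: 3 bumps 5 from row 1; 5 starts row 2. P = [[2, 3], [5]].
Insert 6: appended to row 1. P = [[2, 3, 6], [5]].
Insert 4: 4 bumps 6 from row 1; 6 appends to row 2. P = [[2, 3, 4], [5, 6]].
Insert 1: 1 bumps 2 from row 1; 2 bumps 5 from row 2; 5 starts row 3. P = [[1, 3, 4], [2, 6], [5]].
Insert 7: appended to row 1. P = [[1, 3, 4, 7], [2, 6], [5]].

So P = [[1, 3, 4, 7], [2, 6], [5]], Q = [[1, 2, 4, 7], [3, 5], [6]].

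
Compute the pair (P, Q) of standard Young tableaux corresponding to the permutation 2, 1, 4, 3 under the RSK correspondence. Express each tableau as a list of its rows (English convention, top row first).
P = [[1, 3], [2, 4]], Q = [[1, 3], [2, 4]]

Insert each entry of the permutation into P by Schensted row insertion, recording in Q the position of each new cell.

After inserting 2: P = [[2]].
After inserting 1: P = [[1], [2]].
After inserting 4: P = [[1, 4], [2]].
After inserting 3: P = [[1, 3], [2, 4]].

So P = [[1, 3], [2, 4]], Q = [[1, 3], [2, 4]].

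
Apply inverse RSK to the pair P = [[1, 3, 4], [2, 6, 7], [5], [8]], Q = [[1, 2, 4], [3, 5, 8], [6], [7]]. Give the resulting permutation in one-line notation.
5 6 2 8 7 3 1 4

Reverse the RSK construction: for i from n down to 1, find the cell of Q containing i, remove the entry at that cell from P, and reverse-bump it up through P; the value ejected from row 1 is w(i).

Step i=8: Q has 8 at row 2, column 3; remove 7 from row 2 of P and reverse-bump: 7 enters row 1 and ejects 4. So w(8) = 4. P is now [[1, 3, 7], [2, 6], [5], [8]].
Step i=7: Q has 7 at row 4, column 1; remove 8 from row 4 of P and reverse-bump: 8 enters row 3 and ejects 5; 5 enters row 2 and ejects 2; 2 enters row 1 and ejects 1. So w(7) = 1. P is now [[2, 3, 7], [5, 6], [8]].
Step i=6: Q has 6 at row 3, column 1; remove 8 from row 3 of P and reverse-bump: 8 enters row 2 and ejects 6; 6 enters row 1 and ejects 3. So w(6) = 3. P is now [[2, 6, 7], [5, 8]].
Step i=5: Q has 5 at row 2, column 2; remove 8 from row 2 of P and reverse-bump: 8 enters row 1 and ejects 7. So w(5) = 7. P is now [[2, 6, 8], [5]].
Step i=4: Q has 4 at row 1, column 3; remove that cell from P, ejecting 8. So w(4) = 8. P is now [[2, 6], [5]].
Step i=3: Q has 3 at row 2, column 1; remove 5 from row 2 of P and reverse-bump: 5 enters row 1 and ejects 2. So w(3) = 2. P is now [[5, 6]].
Step i=2: Q has 2 at row 1, column 2; remove that cell from P, ejecting 6. So w(2) = 6. P is now [[5]].
Step i=1: Q has 1 at row 1, column 1; remove that cell from P, ejecting 5. So w(1) = 5. P is now [].

So w = 5 6 2 8 7 3 1 4.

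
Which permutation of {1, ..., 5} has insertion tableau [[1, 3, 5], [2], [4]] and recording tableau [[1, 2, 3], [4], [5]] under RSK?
Reverse the RSK construction: for i from n down to 1, find the cell of Q containing i, remove the entry at that cell from P, and reverse-bump it up through P; the value ejected from row 1 is w(i).

Step i=5: Q has 5 at row 3, column 1; remove 4 from row 3 of P and reverse-bump: 4 enters row 2 and ejects 2; 2 enters row 1 and ejects 1. So w(5) = 1. P is now [[2, 3, 5], [4]].
Step i=4: Q has 4 at row 2, column 1; remove 4 from row 2 of P and reverse-bump: 4 enters row 1 and ejects 3. So w(4) = 3. P is now [[2, 4, 5]].
Step i=3: Q has 3 at row 1, column 3; remove that cell from P, ejecting 5. So w(3) = 5. P is now [[2, 4]].
Step i=2: Q has 2 at row 1, column 2; remove that cell from P, ejecting 4. So w(2) = 4. P is now [[2]].
Step i=1: Q has 1 at row 1, column 1; remove that cell from P, ejecting 2. So w(1) = 2. P is now [].

So w = 2 4 5 3 1.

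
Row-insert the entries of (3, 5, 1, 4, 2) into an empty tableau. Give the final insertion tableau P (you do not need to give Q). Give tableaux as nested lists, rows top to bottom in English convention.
P = [[1, 2], [3, 4], [5]]

Insert 3: appended to row 1. P = [[3]].
Insert 5: appended to row 1. P = [[3, 5]].
Insert 1: 1 bumps 3 from row 1; 3 starts row 2. P = [[1, 5], [3]].
Insert 4: 4 bumps 5 from row 1; 5 appends to row 2. P = [[1, 4], [3, 5]].
Insert 2: 2 bumps 4 from row 1; 4 bumps 5 from row 2; 5 starts row 3. P = [[1, 2], [3, 4], [5]].

So P = [[1, 2], [3, 4], [5]].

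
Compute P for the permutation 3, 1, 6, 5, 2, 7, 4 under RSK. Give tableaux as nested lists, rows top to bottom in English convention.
Insert 3: appended to row 1. P = [[3]].
Insert 1: 1 bumps 3 from row 1; 3 starts row 2. P = [[1], [3]].
Insert 6: appended to row 1. P = [[1, 6], [3]].
Insert 5: 5 bumps 6 from row 1; 6 appends to row 2. P = [[1, 5], [3, 6]].
Insert 2: 2 bumps 5 from row 1; 5 bumps 6 from row 2; 6 starts row 3. P = [[1, 2], [3, 5], [6]].
Insert 7: appended to row 1. P = [[1, 2, 7], [3, 5], [6]].
Insert 4: 4 bumps 7 from row 1; 7 appends to row 2. P = [[1, 2, 4], [3, 5, 7], [6]].

So P = [[1, 2, 4], [3, 5, 7], [6]].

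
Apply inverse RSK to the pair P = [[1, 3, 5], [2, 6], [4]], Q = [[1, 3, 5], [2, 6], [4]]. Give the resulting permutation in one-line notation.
Reverse the RSK construction: for i from n down to 1, find the cell of Q containing i, remove the entry at that cell from P, and reverse-bump it up through P; the value ejected from row 1 is w(i).

Step i=6: Q has 6 at row 2, column 2; remove 6 from row 2 of P and reverse-bump: 6 enters row 1 and ejects 5. So w(6) = 5. P is now [[1, 3, 6], [2], [4]].
Step i=5: Q has 5 at row 1, column 3; remove that cell from P, ejecting 6. So w(5) = 6. P is now [[1, 3], [2], [4]].
Step i=4: Q has 4 at row 3, column 1; remove 4 from row 3 of P and reverse-bump: 4 enters row 2 and ejects 2; 2 enters row 1 and ejects 1. So w(4) = 1. P is now [[2, 3], [4]].
Step i=3: Q has 3 at row 1, column 2; remove that cell from P, ejecting 3. So w(3) = 3. P is now [[2], [4]].
Step i=2: Q has 2 at row 2, column 1; remove 4 from row 2 of P and reverse-bump: 4 enters row 1 and ejects 2. So w(2) = 2. P is now [[4]].
Step i=1: Q has 1 at row 1, column 1; remove that cell from P, ejecting 4. So w(1) = 4. P is now [].

So w = 4 2 3 1 6 5.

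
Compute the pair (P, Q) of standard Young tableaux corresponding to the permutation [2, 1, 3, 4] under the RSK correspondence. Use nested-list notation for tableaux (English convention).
Insert each entry of the permutation into P by Schensted row insertion, recording in Q the position of each new cell.

Insert 2: appended to row 1. P = [[2]].
Insert 1: 1 bumps 2 from row 1; 2 starts row 2. P = [[1], [2]].
Insert 3: appended to row 1. P = [[1, 3], [2]].
Insert 4: appended to row 1. P = [[1, 3, 4], [2]].

So P = [[1, 3, 4], [2]], Q = [[1, 3, 4], [2]].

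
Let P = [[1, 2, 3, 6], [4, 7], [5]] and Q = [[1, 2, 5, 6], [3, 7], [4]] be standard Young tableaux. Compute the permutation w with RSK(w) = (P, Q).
1 5 4 2 3 7 6

Reverse the RSK construction: for i from n down to 1, find the cell of Q containing i, remove the entry at that cell from P, and reverse-bump it up through P; the value ejected from row 1 is w(i).

Step i=7: Q has 7 at row 2, column 2; remove 7 from row 2 of P and reverse-bump: 7 enters row 1 and ejects 6. So w(7) = 6. P is now [[1, 2, 3, 7], [4], [5]].
Step i=6: Q has 6 at row 1, column 4; remove that cell from P, ejecting 7. So w(6) = 7. P is now [[1, 2, 3], [4], [5]].
Step i=5: Q has 5 at row 1, column 3; remove that cell from P, ejecting 3. So w(5) = 3. P is now [[1, 2], [4], [5]].
Step i=4: Q has 4 at row 3, column 1; remove 5 from row 3 of P and reverse-bump: 5 enters row 2 and ejects 4; 4 enters row 1 and ejects 2. So w(4) = 2. P is now [[1, 4], [5]].
Step i=3: Q has 3 at row 2, column 1; remove 5 from row 2 of P and reverse-bump: 5 enters row 1 and ejects 4. So w(3) = 4. P is now [[1, 5]].
Step i=2: Q has 2 at row 1, column 2; remove that cell from P, ejecting 5. So w(2) = 5. P is now [[1]].
Step i=1: Q has 1 at row 1, column 1; remove that cell from P, ejecting 1. So w(1) = 1. P is now [].

So w = 1 5 4 2 3 7 6.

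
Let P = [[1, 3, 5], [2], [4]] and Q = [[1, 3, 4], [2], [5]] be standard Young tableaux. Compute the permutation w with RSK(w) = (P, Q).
4 2 3 5 1

Reverse the RSK construction: for i from n down to 1, find the cell of Q containing i, remove the entry at that cell from P, and reverse-bump it up through P; the value ejected from row 1 is w(i).

Step i=5: Q has 5 at row 3, column 1; remove 4 from row 3 of P and reverse-bump: 4 enters row 2 and ejects 2; 2 enters row 1 and ejects 1. So w(5) = 1. P is now [[2, 3, 5], [4]].
Step i=4: Q has 4 at row 1, column 3; remove that cell from P, ejecting 5. So w(4) = 5. P is now [[2, 3], [4]].
Step i=3: Q has 3 at row 1, column 2; remove that cell from P, ejecting 3. So w(3) = 3. P is now [[2], [4]].
Step i=2: Q has 2 at row 2, column 1; remove 4 from row 2 of P and reverse-bump: 4 enters row 1 and ejects 2. So w(2) = 2. P is now [[4]].
Step i=1: Q has 1 at row 1, column 1; remove that cell from P, ejecting 4. So w(1) = 4. P is now [].

So w = 4 2 3 5 1.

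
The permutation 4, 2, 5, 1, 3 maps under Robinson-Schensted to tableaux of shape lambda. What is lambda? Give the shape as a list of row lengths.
RSK row insertion gives P = [[1, 3], [2, 5], [4]], which has shape [2, 2, 1].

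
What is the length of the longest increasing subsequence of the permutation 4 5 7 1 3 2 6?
3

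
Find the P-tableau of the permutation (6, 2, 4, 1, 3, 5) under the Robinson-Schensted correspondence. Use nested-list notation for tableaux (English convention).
P = [[1, 3, 5], [2, 4], [6]]

Insert 6: appended to row 1. P = [[6]].
Insert 2: 2 bumps 6 from row 1; 6 starts row 2. P = [[2], [6]].
Insert 4: appended to row 1. P = [[2, 4], [6]].
Insert 1: 1 bumps 2 from row 1; 2 bumps 6 from row 2; 6 starts row 3. P = [[1, 4], [2], [6]].
Insert 3: 3 bumps 4 from row 1; 4 appends to row 2. P = [[1, 3], [2, 4], [6]].
Insert 5: appended to row 1. P = [[1, 3, 5], [2, 4], [6]].

So P = [[1, 3, 5], [2, 4], [6]].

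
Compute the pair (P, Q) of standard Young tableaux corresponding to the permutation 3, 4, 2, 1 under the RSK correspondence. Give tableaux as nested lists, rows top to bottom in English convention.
Insert each entry of the permutation into P by Schensted row insertion, recording in Q the position of each new cell.

After inserting 3: P = [[3]].
After inserting 4: P = [[3, 4]].
After inserting 2: P = [[2, 4], [3]].
After inserting 1: P = [[1, 4], [2], [3]].

So P = [[1, 4], [2], [3]], Q = [[1, 2], [3], [4]].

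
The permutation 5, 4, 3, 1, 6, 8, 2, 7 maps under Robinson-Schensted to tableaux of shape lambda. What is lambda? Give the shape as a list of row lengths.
Row-insert each entry into an empty tableau.

After inserting 5: P = [[5]].
After inserting 4: P = [[4], [5]].
After inserting 3: P = [[3], [4], [5]].
After inserting 1: P = [[1], [3], [4], [5]].
After inserting 6: P = [[1, 6], [3], [4], [5]].
After inserting 8: P = [[1, 6, 8], [3], [4], [5]].
After inserting 2: P = [[1, 2, 8], [3, 6], [4], [5]].
After inserting 7: P = [[1, 2, 7], [3, 6, 8], [4], [5]].

The final insertion tableau P = [[1, 2, 7], [3, 6, 8], [4], [5]] has shape [3, 3, 1, 1].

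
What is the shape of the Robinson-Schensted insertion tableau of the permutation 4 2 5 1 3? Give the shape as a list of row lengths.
[2, 2, 1]

Row-insert each entry into an empty tableau.

After inserting 4: P = [[4]].
After inserting 2: P = [[2], [4]].
After inserting 5: P = [[2, 5], [4]].
After inserting 1: P = [[1, 5], [2], [4]].
After inserting 3: P = [[1, 3], [2, 5], [4]].

The final insertion tableau P = [[1, 3], [2, 5], [4]] has shape [2, 2, 1].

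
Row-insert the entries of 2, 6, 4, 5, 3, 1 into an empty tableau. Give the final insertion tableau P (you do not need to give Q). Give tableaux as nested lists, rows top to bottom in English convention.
Insert 2: appended to row 1. P = [[2]].
Insert 6: appended to row 1. P = [[2, 6]].
Insert 4: 4 bumps 6 from row 1; 6 starts row 2. P = [[2, 4], [6]].
Insert 5: appended to row 1. P = [[2, 4, 5], [6]].
Insert 3: 3 bumps 4 from row 1; 4 bumps 6 from row 2; 6 starts row 3. P = [[2, 3, 5], [4], [6]].
Insert 1: 1 bumps 2 from row 1; 2 bumps 4 from row 2; 4 bumps 6 from row 3; 6 starts row 4. P = [[1, 3, 5], [2], [4], [6]].

So P = [[1, 3, 5], [2], [4], [6]].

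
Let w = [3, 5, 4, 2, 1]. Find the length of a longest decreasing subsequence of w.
4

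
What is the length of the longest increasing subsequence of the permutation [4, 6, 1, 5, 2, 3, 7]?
4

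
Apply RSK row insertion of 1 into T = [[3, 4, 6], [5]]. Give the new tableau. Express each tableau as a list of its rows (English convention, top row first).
[[1, 4, 6], [3], [5]]

In row 1, 1 replaces 3 (the leftmost entry greater than 1); 3 is bumped to row 2. In row 2, 3 replaces 5 (the leftmost entry greater than 3); 5 is bumped to row 3. 5 starts a new row 3. The new tableau is [[1, 4, 6], [3], [5]].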